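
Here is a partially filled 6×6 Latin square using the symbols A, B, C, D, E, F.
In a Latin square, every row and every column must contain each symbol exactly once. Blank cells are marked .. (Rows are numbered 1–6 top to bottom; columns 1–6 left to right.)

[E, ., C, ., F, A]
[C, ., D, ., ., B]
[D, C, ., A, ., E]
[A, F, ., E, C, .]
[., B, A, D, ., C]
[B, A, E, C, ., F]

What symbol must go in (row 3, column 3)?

F

Row 1, column 2: row 1 has {A, C, E, F} and column 2 has {A, B, C, F}, leaving only D.
Row 1, column 4: row 1 has {A, C, D, E, F} and column 4 has {A, C, D, E}, leaving only B.
Row 2, column 2: row 2 has {B, C, D} and column 2 has {A, B, C, D, F}, leaving only E.
Row 2, column 4: row 2 has {B, C, D, E} and column 4 has {A, B, C, D, E}, leaving only F.
Row 2, column 5: row 2 has {B, C, D, E, F} and column 5 has {C, F}, leaving only A.
Row 3, column 5: row 3 has {A, C, D, E} and column 5 has {A, C, F}, leaving only B.
Row 3 already has {A, B, C, D, E} and column 3 already has {A, C, D, E}, so row 3, column 3 must be F.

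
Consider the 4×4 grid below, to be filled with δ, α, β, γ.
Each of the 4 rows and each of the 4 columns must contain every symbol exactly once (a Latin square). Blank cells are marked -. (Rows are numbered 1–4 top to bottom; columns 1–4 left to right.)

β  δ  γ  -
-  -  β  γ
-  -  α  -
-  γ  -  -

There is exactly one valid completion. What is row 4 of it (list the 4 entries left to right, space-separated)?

α γ δ β

Row 4, column 3: row 4 has {γ} and column 3 has {α, β, γ}, leaving only δ.
Row 4, column 1: row 4 has {δ, γ} and column 1 has {β}, leaving only α.
Row 4, column 4: row 4 has {δ, α, γ} and column 4 has {γ}, leaving only β.
So row 4 reads: α γ δ β.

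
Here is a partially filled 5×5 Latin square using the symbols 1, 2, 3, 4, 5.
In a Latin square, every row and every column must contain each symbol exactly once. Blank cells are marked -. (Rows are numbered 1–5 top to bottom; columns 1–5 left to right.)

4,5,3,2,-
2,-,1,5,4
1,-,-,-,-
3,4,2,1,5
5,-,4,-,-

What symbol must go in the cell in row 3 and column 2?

2

Row 1, column 5: row 1 has {2, 3, 4, 5} and column 5 has {4, 5}, leaving only 1.
Row 2, column 2: row 2 has {1, 2, 4, 5} and column 2 has {4, 5}, leaving only 3.
Row 3 already has {1} and column 2 already has {3, 4, 5}, so row 3, column 2 must be 2.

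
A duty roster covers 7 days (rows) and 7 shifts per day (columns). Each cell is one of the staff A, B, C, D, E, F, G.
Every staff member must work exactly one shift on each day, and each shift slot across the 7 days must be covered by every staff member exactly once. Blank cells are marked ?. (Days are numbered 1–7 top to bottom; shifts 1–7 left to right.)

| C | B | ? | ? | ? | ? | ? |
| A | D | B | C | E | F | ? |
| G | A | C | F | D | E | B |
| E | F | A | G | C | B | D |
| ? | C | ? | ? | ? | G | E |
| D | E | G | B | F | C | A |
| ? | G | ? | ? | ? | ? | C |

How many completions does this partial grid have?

3

Day 1, shift 3: eliminating its day and shift leaves {D, E, F}.
Day 1, shift 4: eliminating its day and shift leaves {A, D, E}.
Day 1, shift 5: eliminating its day and shift leaves {A, G}.
Day 1, shift 6: eliminating its day and shift leaves {A, D}.
Day 1, shift 7: eliminating its day and shift leaves {F, G}.
Day 2, shift 7: eliminating its day and shift leaves {G}.
Day 5, shift 1: eliminating its day and shift leaves {B, F}.
Day 5, shift 3: eliminating its day and shift leaves {D, F}.
Day 5, shift 4: eliminating its day and shift leaves {A, D}.
Day 5, shift 5: eliminating its day and shift leaves {A, B}.
Day 7, shift 1: eliminating its day and shift leaves {B, F}.
Day 7, shift 3: eliminating its day and shift leaves {D, E, F}.
Day 7, shift 4: eliminating its day and shift leaves {A, D, E}.
Day 7, shift 5: eliminating its day and shift leaves {A, B}.
Day 7, shift 6: eliminating its day and shift leaves {A, D}.
Enumerating the assignments across these blanks that avoid any day or shift repeat gives 3 completions.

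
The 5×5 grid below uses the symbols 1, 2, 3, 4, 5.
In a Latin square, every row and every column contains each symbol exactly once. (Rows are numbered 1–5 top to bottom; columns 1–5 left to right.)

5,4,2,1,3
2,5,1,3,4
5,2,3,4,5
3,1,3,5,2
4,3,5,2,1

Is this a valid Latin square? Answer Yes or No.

Row 3 contains 5 twice (at columns 1 and 5); row 4 is also not a permutation.

No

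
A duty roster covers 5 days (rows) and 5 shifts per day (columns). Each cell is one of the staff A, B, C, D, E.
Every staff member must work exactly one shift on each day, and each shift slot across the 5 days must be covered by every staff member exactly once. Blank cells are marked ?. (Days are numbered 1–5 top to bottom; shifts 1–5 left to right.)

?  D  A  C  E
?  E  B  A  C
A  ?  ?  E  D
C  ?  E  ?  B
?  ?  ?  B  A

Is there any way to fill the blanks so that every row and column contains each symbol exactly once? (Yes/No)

No day or shift among the givens repeats a symbol, and propagating forced cells runs into no contradiction.
One valid completion exists (for instance, B D A C E / D E B A C / A B C E D / C A E D B / E C D B A).

Yes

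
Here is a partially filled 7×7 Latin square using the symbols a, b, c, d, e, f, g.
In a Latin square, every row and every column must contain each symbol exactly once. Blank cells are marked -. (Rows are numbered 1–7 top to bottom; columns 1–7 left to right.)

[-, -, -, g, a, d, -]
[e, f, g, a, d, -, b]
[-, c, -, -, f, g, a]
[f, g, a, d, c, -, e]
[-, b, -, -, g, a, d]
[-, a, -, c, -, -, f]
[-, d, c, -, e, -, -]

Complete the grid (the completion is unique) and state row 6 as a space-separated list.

g a d c b e f

Row 6, column 5: row 6 has {a, c, f} and column 5 has {a, c, d, e, f, g}, leaving only b.
Row 6, column 6: row 6 has {a, b, c, f} and column 6 has {a, d, g}, leaving only e.
Row 6, column 3: row 6 has {a, b, c, e, f} and column 3 has {a, c, g}, leaving only d.
Row 6, column 1: row 6 has {a, b, c, d, e, f} and column 1 has {e, f}, leaving only g.
So row 6 reads: g a d c b e f.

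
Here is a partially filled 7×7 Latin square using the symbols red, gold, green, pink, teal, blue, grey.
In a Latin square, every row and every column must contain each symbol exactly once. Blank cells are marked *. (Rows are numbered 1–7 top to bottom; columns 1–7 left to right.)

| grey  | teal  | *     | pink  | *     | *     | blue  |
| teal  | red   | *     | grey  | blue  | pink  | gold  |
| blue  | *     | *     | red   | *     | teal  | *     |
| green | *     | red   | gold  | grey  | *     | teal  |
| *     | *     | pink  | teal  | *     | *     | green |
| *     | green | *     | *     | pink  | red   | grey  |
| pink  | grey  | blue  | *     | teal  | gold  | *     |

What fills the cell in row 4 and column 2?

Row 1, column 6: row 1 has {pink, teal, blue, grey} and column 6 has {red, gold, pink, teal}, leaving only green.
Row 1, column 3: row 1 has {green, pink, teal, blue, grey} and column 3 has {red, pink, blue}, leaving only gold.
Row 1, column 5: row 1 has {gold, green, pink, teal, blue, grey} and column 5 has {pink, teal, blue, grey}, leaving only red.
Row 2, column 3: row 2 has {red, gold, pink, teal, blue, grey} and column 3 has {red, gold, pink, blue}, leaving only green.
Row 3, column 3: row 3 has {red, teal, blue} and column 3 has {red, gold, green, pink, blue}, leaving only grey.
Row 3, column 7: row 3 has {red, teal, blue, grey} and column 7 has {gold, green, teal, blue, grey}, leaving only pink.
Row 3, column 2: row 3 has {red, pink, teal, blue, grey} and column 2 has {red, green, teal, grey}, leaving only gold.
Row 3, column 5: row 3 has {red, gold, pink, teal, blue, grey} and column 5 has {red, pink, teal, blue, grey}, leaving only green.
Row 4, column 6: row 4 has {red, gold, green, teal, grey} and column 6 has {red, gold, green, pink, teal}, leaving only blue.
Row 4 already has {red, gold, green, teal, blue, grey} and column 2 already has {red, gold, green, teal, grey}, so row 4, column 2 must be pink.

pink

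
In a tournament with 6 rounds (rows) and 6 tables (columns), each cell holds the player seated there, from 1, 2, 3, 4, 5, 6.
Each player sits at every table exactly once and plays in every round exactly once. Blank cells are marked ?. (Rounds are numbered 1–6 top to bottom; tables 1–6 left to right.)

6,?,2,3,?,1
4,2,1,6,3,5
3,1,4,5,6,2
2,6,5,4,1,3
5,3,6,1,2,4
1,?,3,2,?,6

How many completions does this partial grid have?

2

Round 1, table 2: eliminating its round and table leaves {4, 5}.
Round 1, table 5: eliminating its round and table leaves {4, 5}.
Round 6, table 2: eliminating its round and table leaves {4, 5}.
Round 6, table 5: eliminating its round and table leaves {4, 5}.
Enumerating the assignments across these blanks that avoid any round or table repeat gives 2 completions.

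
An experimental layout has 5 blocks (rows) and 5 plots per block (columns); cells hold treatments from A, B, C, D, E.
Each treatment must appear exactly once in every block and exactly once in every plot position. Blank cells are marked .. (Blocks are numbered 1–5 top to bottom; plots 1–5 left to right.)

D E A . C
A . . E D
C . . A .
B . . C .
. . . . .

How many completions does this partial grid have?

Block 1, plot 4: eliminating its block and plot leaves {B}.
Block 2, plot 2: eliminating its block and plot leaves {B, C}.
Block 2, plot 3: eliminating its block and plot leaves {B, C}.
Block 3, plot 2: eliminating its block and plot leaves {B, D}.
Block 3, plot 3: eliminating its block and plot leaves {B, D, E}.
Block 3, plot 5: eliminating its block and plot leaves {B, E}.
Block 4, plot 2: eliminating its block and plot leaves {A, D}.
Block 4, plot 3: eliminating its block and plot leaves {D, E}.
Block 4, plot 5: eliminating its block and plot leaves {A, E}.
Block 5, plot 1: eliminating its block and plot leaves {E}.
Block 5, plot 2: eliminating its block and plot leaves {A, B, C, D}.
Block 5, plot 3: eliminating its block and plot leaves {B, C, D, E}.
Block 5, plot 4: eliminating its block and plot leaves {B, D}.
Block 5, plot 5: eliminating its block and plot leaves {A, B, E}.
Enumerating the assignments across these blanks that avoid any block or plot repeat gives 3 completions.

3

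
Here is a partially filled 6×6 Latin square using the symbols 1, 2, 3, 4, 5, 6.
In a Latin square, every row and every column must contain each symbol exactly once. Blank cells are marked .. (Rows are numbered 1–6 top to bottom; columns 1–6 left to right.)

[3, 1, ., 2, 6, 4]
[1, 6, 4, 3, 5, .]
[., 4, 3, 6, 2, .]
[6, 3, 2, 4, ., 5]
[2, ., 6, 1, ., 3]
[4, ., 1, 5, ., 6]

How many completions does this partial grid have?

Row 1, column 3: eliminating its row and column leaves {5}.
Row 2, column 6: eliminating its row and column leaves {2}.
Row 3, column 1: eliminating its row and column leaves {5}.
Row 3, column 6: eliminating its row and column leaves {1}.
Row 4, column 5: eliminating its row and column leaves {1}.
Row 5, column 2: eliminating its row and column leaves {5}.
Row 5, column 5: eliminating its row and column leaves {4}.
Row 6, column 2: eliminating its row and column leaves {2}.
Row 6, column 5: eliminating its row and column leaves {3}.
Only one assignment across all blanks avoids any row or column repeat, giving 1 completion.

1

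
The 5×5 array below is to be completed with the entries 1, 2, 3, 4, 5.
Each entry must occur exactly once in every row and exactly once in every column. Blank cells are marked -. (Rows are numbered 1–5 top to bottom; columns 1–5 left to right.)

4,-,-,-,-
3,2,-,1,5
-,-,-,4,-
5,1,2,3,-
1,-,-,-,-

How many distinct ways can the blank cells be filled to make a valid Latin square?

Row 1, column 2: eliminating its row and column leaves {3, 5}.
Row 1, column 3: eliminating its row and column leaves {1, 3, 5}.
Row 1, column 4: eliminating its row and column leaves {2, 5}.
Row 1, column 5: eliminating its row and column leaves {1, 2, 3}.
Row 2, column 3: eliminating its row and column leaves {4}.
Row 3, column 1: eliminating its row and column leaves {2}.
Row 3, column 2: eliminating its row and column leaves {3, 5}.
Row 3, column 3: eliminating its row and column leaves {1, 3, 5}.
Row 3, column 5: eliminating its row and column leaves {1, 2, 3}.
Row 4, column 5: eliminating its row and column leaves {4}.
Row 5, column 2: eliminating its row and column leaves {3, 4, 5}.
Row 5, column 3: eliminating its row and column leaves {3, 4, 5}.
Row 5, column 4: eliminating its row and column leaves {2, 5}.
Row 5, column 5: eliminating its row and column leaves {2, 3, 4}.
Enumerating the assignments across these blanks that avoid any row or column repeat gives 3 completions.

3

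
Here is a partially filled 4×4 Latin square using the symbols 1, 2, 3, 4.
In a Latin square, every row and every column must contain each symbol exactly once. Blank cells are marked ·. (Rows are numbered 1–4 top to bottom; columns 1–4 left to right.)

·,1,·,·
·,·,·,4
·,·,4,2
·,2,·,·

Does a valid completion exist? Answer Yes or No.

Row 1, column 4: row 1 has {1} and column 4 has {2, 4}, so it must be 3.
Row 1, column 3: row 1 has {1, 3} and column 3 has {4}, so it must be 2.
Row 1, column 1: row 1 has {1, 2, 3} and column 1 has {}, so it must be 4.
Row 2, column 2: row 2 has {4} and column 2 has {1, 2}, so it must be 3.
Now row 3, column 2: row 3 together with column 2 already contain {1, 2, 3, 4} — every symbol — so nothing can go there. The grid has no valid completion.

No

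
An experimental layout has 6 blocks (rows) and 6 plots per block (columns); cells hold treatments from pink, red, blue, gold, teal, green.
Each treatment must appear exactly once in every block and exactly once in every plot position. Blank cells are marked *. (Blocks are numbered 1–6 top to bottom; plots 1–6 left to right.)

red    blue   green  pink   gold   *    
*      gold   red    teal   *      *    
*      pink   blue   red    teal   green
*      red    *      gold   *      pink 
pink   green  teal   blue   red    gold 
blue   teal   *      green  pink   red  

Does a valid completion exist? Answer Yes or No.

Block 4, plot 3: block 4 together with plot 3 already contain {pink, red, blue, gold, teal, green} — every symbol — so nothing can go there. The grid has no valid completion.

No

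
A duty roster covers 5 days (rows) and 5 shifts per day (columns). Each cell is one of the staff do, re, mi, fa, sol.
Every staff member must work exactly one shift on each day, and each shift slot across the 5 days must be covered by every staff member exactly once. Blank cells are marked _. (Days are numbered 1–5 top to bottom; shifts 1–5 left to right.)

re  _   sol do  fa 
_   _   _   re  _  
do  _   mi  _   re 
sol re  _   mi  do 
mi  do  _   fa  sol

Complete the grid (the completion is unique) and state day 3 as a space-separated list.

Day 3, shift 4: day 3 has {do, re, mi} and shift 4 has {do, re, mi, fa}, leaving only sol.
Day 3, shift 2: day 3 has {do, re, mi, sol} and shift 2 has {do, re}, leaving only fa.
So day 3 reads: do fa mi sol re.

do fa mi sol re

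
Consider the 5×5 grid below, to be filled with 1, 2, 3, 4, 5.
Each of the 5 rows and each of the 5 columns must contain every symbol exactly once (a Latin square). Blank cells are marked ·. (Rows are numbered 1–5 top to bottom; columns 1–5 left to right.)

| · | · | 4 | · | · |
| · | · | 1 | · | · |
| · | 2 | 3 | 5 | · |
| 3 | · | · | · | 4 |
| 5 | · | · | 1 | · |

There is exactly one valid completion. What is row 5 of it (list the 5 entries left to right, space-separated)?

5 4 2 1 3

Row 5, column 3: row 5 has {1, 5} and column 3 has {1, 3, 4}, leaving only 2.
Row 5, column 5: row 5 has {1, 2, 5} and column 5 has {4}, leaving only 3.
Row 5, column 2: row 5 has {1, 2, 3, 5} and column 2 has {2}, leaving only 4.
So row 5 reads: 5 4 2 1 3.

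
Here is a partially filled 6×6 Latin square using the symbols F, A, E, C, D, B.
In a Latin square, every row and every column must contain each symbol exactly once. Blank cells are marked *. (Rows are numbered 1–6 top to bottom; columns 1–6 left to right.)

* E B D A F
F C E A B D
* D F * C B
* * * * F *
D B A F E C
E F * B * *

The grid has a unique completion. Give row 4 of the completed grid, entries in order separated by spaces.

Row 4, column 2: row 4 has {F} and column 2 has {F, E, C, D, B}, leaving only A.
Row 4, column 6: row 4 has {F, A} and column 6 has {F, C, D, B}, leaving only E.
Row 4, column 4: row 4 has {F, A, E} and column 4 has {F, A, D, B}, leaving only C.
Row 4, column 1: row 4 has {F, A, E, C} and column 1 has {F, E, D}, leaving only B.
Row 4, column 3: row 4 has {F, A, E, C, B} and column 3 has {F, A, E, B}, leaving only D.
So row 4 reads: B A D C F E.

B A D C F E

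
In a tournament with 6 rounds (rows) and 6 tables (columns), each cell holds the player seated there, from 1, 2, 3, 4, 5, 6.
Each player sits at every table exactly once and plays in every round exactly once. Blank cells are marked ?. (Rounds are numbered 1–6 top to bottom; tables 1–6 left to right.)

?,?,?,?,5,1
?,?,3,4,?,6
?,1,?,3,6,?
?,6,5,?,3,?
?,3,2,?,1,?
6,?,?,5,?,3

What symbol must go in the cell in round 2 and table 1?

Round 2, table 5: round 2 has {3, 4, 6} and table 5 has {1, 3, 5, 6}, leaving only 2.
Round 2, table 2: round 2 has {2, 3, 4, 6} and table 2 has {1, 3, 6}, leaving only 5.
Round 2 already has {2, 3, 4, 5, 6} and table 1 already has {6}, so round 2, table 1 must be 1.

1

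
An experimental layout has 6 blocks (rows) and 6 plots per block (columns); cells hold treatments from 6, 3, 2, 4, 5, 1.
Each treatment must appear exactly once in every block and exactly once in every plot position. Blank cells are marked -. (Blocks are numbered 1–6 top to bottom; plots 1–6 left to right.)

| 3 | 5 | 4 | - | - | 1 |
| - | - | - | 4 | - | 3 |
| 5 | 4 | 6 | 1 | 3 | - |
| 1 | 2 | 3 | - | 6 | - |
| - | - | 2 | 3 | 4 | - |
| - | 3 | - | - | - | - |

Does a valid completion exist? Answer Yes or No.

Yes

No block or plot among the givens repeats a symbol, and propagating forced cells runs into no contradiction.
One valid completion exists (for instance, 3 5 4 6 2 1 / 2 6 1 4 5 3 / 5 4 6 1 3 2 / 1 2 3 5 6 4 / 6 1 2 3 4 5 / 4 3 5 2 1 6).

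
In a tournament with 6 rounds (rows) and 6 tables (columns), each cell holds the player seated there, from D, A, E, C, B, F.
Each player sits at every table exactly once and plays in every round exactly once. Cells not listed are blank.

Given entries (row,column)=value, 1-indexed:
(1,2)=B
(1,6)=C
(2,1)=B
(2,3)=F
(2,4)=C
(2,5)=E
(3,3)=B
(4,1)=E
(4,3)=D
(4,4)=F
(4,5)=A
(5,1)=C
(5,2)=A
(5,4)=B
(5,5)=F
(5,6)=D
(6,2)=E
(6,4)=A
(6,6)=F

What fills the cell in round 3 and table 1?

A

Round 1, table 5: round 1 has {C, B} and table 5 has {A, E, F}, leaving only D.
Round 1, table 4: round 1 has {D, C, B} and table 4 has {A, C, B, F}, leaving only E.
Round 1, table 3: round 1 has {D, E, C, B} and table 3 has {D, B, F}, leaving only A.
Round 1, table 1: round 1 has {D, A, E, C, B} and table 1 has {E, C, B}, leaving only F.
Round 2, table 2: round 2 has {E, C, B, F} and table 2 has {A, E, B}, leaving only D.
Round 2, table 6: round 2 has {D, E, C, B, F} and table 6 has {D, C, F}, leaving only A.
Round 3, table 4: round 3 has {B} and table 4 has {A, E, C, B, F}, leaving only D.
Round 3 already has {D, B} and table 1 already has {E, C, B, F}, so round 3, table 1 must be A.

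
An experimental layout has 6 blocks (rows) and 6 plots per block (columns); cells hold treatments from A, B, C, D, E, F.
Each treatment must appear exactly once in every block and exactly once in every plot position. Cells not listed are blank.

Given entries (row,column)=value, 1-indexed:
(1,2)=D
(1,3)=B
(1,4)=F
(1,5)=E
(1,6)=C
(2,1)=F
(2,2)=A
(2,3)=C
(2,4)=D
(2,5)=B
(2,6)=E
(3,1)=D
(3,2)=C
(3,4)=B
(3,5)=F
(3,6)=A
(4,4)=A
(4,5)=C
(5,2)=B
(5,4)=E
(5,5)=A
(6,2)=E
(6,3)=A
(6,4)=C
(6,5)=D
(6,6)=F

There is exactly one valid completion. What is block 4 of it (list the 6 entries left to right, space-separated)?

Block 4, plot 2: block 4 has {A, C} and plot 2 has {A, B, C, D, E}, leaving only F.
Block 1, plot 1: block 1 has {B, C, D, E, F} and plot 1 has {D, F}, leaving only A.
Block 3, plot 3: block 3 has {A, B, C, D, F} and plot 3 has {A, B, C}, leaving only E.
Block 4, plot 3: block 4 has {A, C, F} and plot 3 has {A, B, C, E}, leaving only D.
Block 4, plot 6: block 4 has {A, C, D, F} and plot 6 has {A, C, E, F}, leaving only B.
Block 4, plot 1: block 4 has {A, B, C, D, F} and plot 1 has {A, D, F}, leaving only E.
So block 4 reads: E F D A C B.

E F D A C B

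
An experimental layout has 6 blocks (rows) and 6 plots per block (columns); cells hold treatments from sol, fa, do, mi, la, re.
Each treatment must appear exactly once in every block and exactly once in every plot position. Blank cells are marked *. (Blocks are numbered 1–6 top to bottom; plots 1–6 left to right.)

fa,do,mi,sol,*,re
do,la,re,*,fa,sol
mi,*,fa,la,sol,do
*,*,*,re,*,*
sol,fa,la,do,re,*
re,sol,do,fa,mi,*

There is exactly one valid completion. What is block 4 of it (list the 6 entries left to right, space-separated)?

Block 4, plot 1: block 4 has {re} and plot 1 has {sol, fa, do, mi, re}, leaving only la.
Block 4, plot 2: block 4 has {la, re} and plot 2 has {sol, fa, do, la}, leaving only mi.
Block 4, plot 3: block 4 has {mi, la, re} and plot 3 has {fa, do, mi, la, re}, leaving only sol.
Block 4, plot 5: block 4 has {sol, mi, la, re} and plot 5 has {sol, fa, mi, re}, leaving only do.
Block 4, plot 6: block 4 has {sol, do, mi, la, re} and plot 6 has {sol, do, re}, leaving only fa.
So block 4 reads: la mi sol re do fa.

la mi sol re do fa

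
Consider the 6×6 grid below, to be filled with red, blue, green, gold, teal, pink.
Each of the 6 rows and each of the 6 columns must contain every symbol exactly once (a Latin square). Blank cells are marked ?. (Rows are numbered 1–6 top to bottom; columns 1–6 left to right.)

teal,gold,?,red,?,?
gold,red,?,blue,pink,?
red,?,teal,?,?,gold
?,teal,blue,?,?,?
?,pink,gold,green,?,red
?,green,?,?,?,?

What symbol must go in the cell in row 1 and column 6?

Row 2, column 3: row 2 has {red, blue, gold, pink} and column 3 has {blue, gold, teal}, leaving only green.
Row 1, column 3: row 1 has {red, gold, teal} and column 3 has {blue, green, gold, teal}, leaving only pink.
Row 2, column 6: row 2 has {red, blue, green, gold, pink} and column 6 has {red, gold}, leaving only teal.
Row 3, column 2: row 3 has {red, gold, teal} and column 2 has {red, green, gold, teal, pink}, leaving only blue.
Row 3, column 4: row 3 has {red, blue, gold, teal} and column 4 has {red, blue, green}, leaving only pink.
Row 3, column 5: row 3 has {red, blue, gold, teal, pink} and column 5 has {pink}, leaving only green.
Row 1, column 5: row 1 has {red, gold, teal, pink} and column 5 has {green, pink}, leaving only blue.
Row 1 already has {red, blue, gold, teal, pink} and column 6 already has {red, gold, teal}, so row 1, column 6 must be green.

green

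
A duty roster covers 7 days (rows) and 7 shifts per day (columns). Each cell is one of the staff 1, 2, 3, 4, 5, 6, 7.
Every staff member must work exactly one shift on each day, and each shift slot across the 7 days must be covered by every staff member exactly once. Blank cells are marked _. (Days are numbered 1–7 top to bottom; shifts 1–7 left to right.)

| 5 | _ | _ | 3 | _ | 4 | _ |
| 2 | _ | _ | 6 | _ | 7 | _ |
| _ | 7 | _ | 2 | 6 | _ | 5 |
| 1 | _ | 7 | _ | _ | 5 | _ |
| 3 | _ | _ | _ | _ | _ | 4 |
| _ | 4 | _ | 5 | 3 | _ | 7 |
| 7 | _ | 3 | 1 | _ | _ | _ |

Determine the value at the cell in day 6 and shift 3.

Day 3, shift 1: day 3 has {2, 5, 6, 7} and shift 1 has {1, 2, 3, 5, 7}, leaving only 4.
Day 3, shift 3: day 3 has {2, 4, 5, 6, 7} and shift 3 has {3, 7}, leaving only 1.
Day 3, shift 6: day 3 has {1, 2, 4, 5, 6, 7} and shift 6 has {4, 5, 7}, leaving only 3.
Day 4, shift 4: day 4 has {1, 5, 7} and shift 4 has {1, 2, 3, 5, 6}, leaving only 4.
Day 4, shift 5: day 4 has {1, 4, 5, 7} and shift 5 has {3, 6}, leaving only 2.
Day 5, shift 4: day 5 has {3, 4} and shift 4 has {1, 2, 3, 4, 5, 6}, leaving only 7.
Day 6, shift 1: day 6 has {3, 4, 5, 7} and shift 1 has {1, 2, 3, 4, 5, 7}, leaving only 6.
Day 6 already has {3, 4, 5, 6, 7} and shift 3 already has {1, 3, 7}, so day 6, shift 3 must be 2.

2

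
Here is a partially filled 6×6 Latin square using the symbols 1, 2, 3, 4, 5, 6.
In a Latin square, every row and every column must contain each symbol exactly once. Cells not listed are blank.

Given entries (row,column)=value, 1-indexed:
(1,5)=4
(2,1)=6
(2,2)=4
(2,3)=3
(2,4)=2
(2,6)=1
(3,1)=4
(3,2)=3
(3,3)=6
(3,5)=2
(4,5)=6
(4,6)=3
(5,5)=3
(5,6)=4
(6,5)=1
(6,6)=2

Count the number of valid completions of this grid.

Row 1, column 1: eliminating its row and column leaves {1, 2, 3, 5}.
Row 1, column 2: eliminating its row and column leaves {1, 2, 5, 6}.
Row 1, column 3: eliminating its row and column leaves {1, 2, 5}.
Row 1, column 4: eliminating its row and column leaves {1, 3, 5, 6}.
Row 1, column 6: eliminating its row and column leaves {5, 6}.
Row 2, column 5: eliminating its row and column leaves {5}.
Row 3, column 4: eliminating its row and column leaves {1, 5}.
Row 3, column 6: eliminating its row and column leaves {5}.
Row 4, column 1: eliminating its row and column leaves {1, 2, 5}.
Row 4, column 2: eliminating its row and column leaves {1, 2, 5}.
Row 4, column 3: eliminating its row and column leaves {1, 2, 4, 5}.
Row 4, column 4: eliminating its row and column leaves {1, 4, 5}.
Row 5, column 1: eliminating its row and column leaves {1, 2, 5}.
Row 5, column 2: eliminating its row and column leaves {1, 2, 5, 6}.
Row 5, column 3: eliminating its row and column leaves {1, 2, 5}.
Row 5, column 4: eliminating its row and column leaves {1, 5, 6}.
Row 6, column 1: eliminating its row and column leaves {3, 5}.
Row 6, column 2: eliminating its row and column leaves {5, 6}.
Row 6, column 3: eliminating its row and column leaves {4, 5}.
Row 6, column 4: eliminating its row and column leaves {3, 4, 5, 6}.
Enumerating the assignments across these blanks that avoid any row or column repeat gives 24 completions.

24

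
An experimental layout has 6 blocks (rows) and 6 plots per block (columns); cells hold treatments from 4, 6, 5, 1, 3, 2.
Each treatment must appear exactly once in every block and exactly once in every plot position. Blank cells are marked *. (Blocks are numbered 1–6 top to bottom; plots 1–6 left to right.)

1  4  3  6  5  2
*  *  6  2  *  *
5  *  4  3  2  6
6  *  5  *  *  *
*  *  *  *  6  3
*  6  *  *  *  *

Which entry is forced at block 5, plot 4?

Block 3, plot 2: block 3 has {4, 6, 5, 3, 2} and plot 2 has {4, 6}, leaving only 1.
Block 5, plot 4 is narrowed to {4, 5, 1}.
If it were 5, then block 6, plot 3 would be left with no valid symbol.
If it were 1, then block 5, plot 3 would be left with no valid symbol.
So block 5, plot 4 must be 4.

4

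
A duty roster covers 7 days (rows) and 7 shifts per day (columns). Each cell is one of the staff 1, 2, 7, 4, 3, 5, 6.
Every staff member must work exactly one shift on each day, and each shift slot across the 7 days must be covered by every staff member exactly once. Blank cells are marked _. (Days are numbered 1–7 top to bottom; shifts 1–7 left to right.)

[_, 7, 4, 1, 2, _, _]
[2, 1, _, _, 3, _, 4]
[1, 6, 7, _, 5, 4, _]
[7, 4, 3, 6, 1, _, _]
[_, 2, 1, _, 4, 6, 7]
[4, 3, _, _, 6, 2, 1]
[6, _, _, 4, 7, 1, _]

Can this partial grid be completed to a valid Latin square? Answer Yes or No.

Day 4, shift 6: day 4 has {1, 7, 4, 3, 6} and shift 6 has {1, 2, 4, 6}, so it must be 5.
Day 1, shift 6: day 1 has {1, 2, 7, 4} and shift 6 has {1, 2, 4, 5, 6}, so it must be 3.
Day 1, shift 1: day 1 has {1, 2, 7, 4, 3} and shift 1 has {1, 2, 7, 4, 6}, so it must be 5.
Day 1, shift 7: day 1 has {1, 2, 7, 4, 3, 5} and shift 7 has {1, 7, 4}, so it must be 6.
Day 2, shift 6: day 2 has {1, 2, 4, 3} and shift 6 has {1, 2, 4, 3, 5, 6}, so it must be 7.
Day 2, shift 4: day 2 has {1, 2, 7, 4, 3} and shift 4 has {1, 4, 6}, so it must be 5.
Day 2, shift 3: day 2 has {1, 2, 7, 4, 3, 5} and shift 3 has {1, 7, 4, 3}, so it must be 6.
Day 4, shift 7: day 4 has {1, 7, 4, 3, 5, 6} and shift 7 has {1, 7, 4, 6}, so it must be 2.
Day 3, shift 7: day 3 has {1, 7, 4, 5, 6} and shift 7 has {1, 2, 7, 4, 6}, so it must be 3.
Day 3, shift 4: day 3 has {1, 7, 4, 3, 5, 6} and shift 4 has {1, 4, 5, 6}, so it must be 2.
Day 5, shift 1: day 5 has {1, 2, 7, 4, 6} and shift 1 has {1, 2, 7, 4, 5, 6}, so it must be 3.
Now day 5, shift 4: day 5 together with shift 4 already contain {1, 2, 7, 4, 3, 5, 6} — every symbol — so nothing can go there. The grid has no valid completion.

No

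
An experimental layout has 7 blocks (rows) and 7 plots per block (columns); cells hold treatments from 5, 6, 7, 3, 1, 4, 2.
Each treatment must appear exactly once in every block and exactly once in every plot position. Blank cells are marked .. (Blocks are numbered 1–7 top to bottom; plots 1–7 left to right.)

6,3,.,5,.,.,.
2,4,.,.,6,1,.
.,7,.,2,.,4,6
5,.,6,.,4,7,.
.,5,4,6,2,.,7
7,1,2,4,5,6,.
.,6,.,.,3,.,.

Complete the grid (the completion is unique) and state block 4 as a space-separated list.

5 2 6 3 4 7 1

Block 4, plot 2: block 4 has {5, 6, 7, 4} and plot 2 has {5, 6, 7, 3, 1, 4}, leaving only 2.
Block 1, plot 6: block 1 has {5, 6, 3} and plot 6 has {6, 7, 1, 4}, leaving only 2.
Block 3, plot 5: block 3 has {6, 7, 4, 2} and plot 5 has {5, 6, 3, 4, 2}, leaving only 1.
Block 1, plot 5: block 1 has {5, 6, 3, 2} and plot 5 has {5, 6, 3, 1, 4, 2}, leaving only 7.
Block 1, plot 3: block 1 has {5, 6, 7, 3, 2} and plot 3 has {6, 4, 2}, leaving only 1.
Block 1, plot 7: block 1 has {5, 6, 7, 3, 1, 2} and plot 7 has {6, 7}, leaving only 4.
Block 3, plot 1: block 3 has {6, 7, 1, 4, 2} and plot 1 has {5, 6, 7, 2}, leaving only 3.
Block 3, plot 3: block 3 has {6, 7, 3, 1, 4, 2} and plot 3 has {6, 1, 4, 2}, leaving only 5.
Block 5, plot 1: block 5 has {5, 6, 7, 4, 2} and plot 1 has {5, 6, 7, 3, 2}, leaving only 1.
Block 5, plot 6: block 5 has {5, 6, 7, 1, 4, 2} and plot 6 has {6, 7, 1, 4, 2}, leaving only 3.
Block 6, plot 7: block 6 has {5, 6, 7, 1, 4, 2} and plot 7 has {6, 7, 4}, leaving only 3.
Block 4, plot 7: block 4 has {5, 6, 7, 4, 2} and plot 7 has {6, 7, 3, 4}, leaving only 1.
Block 4, plot 4: block 4 has {5, 6, 7, 1, 4, 2} and plot 4 has {5, 6, 4, 2}, leaving only 3.
So block 4 reads: 5 2 6 3 4 7 1.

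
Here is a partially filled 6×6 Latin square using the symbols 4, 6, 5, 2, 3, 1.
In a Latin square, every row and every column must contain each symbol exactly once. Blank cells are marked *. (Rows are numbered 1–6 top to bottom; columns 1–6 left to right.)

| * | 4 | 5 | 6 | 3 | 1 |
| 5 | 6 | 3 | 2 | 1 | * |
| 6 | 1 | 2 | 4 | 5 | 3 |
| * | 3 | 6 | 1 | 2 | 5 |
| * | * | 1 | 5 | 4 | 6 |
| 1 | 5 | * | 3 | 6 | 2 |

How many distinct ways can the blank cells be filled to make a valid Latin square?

1

Row 1, column 1: eliminating its row and column leaves {2}.
Row 2, column 6: eliminating its row and column leaves {4}.
Row 4, column 1: eliminating its row and column leaves {4}.
Row 5, column 1: eliminating its row and column leaves {2, 3}.
Row 5, column 2: eliminating its row and column leaves {2}.
Row 6, column 3: eliminating its row and column leaves {4}.
Only one assignment across all blanks avoids any row or column repeat, giving 1 completion.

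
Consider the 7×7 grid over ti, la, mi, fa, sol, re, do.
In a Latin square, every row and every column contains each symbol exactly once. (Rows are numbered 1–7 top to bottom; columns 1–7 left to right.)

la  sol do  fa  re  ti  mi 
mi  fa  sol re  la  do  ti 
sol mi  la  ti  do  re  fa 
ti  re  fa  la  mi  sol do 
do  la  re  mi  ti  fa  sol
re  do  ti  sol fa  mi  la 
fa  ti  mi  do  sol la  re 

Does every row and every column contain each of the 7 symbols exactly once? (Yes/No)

Yes

Each row is a permutation of the 7 symbols, and so is each column.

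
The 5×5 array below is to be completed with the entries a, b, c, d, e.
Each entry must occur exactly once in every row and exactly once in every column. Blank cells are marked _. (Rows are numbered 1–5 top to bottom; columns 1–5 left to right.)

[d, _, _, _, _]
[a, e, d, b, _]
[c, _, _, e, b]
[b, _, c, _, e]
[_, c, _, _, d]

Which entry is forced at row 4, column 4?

d

Row 2, column 5: row 2 has {a, b, d, e} and column 5 has {b, d, e}, leaving only c.
Row 1, column 5: row 1 has {d} and column 5 has {b, c, d, e}, leaving only a.
Row 1, column 2: row 1 has {a, d} and column 2 has {c, e}, leaving only b.
Row 1, column 3: row 1 has {a, b, d} and column 3 has {c, d}, leaving only e.
Row 1, column 4: row 1 has {a, b, d, e} and column 4 has {b, e}, leaving only c.
Row 3, column 3: row 3 has {b, c, e} and column 3 has {c, d, e}, leaving only a.
Row 3, column 2: row 3 has {a, b, c, e} and column 2 has {b, c, e}, leaving only d.
Row 4, column 2: row 4 has {b, c, e} and column 2 has {b, c, d, e}, leaving only a.
Row 4 already has {a, b, c, e} and column 4 already has {b, c, e}, so row 4, column 4 must be d.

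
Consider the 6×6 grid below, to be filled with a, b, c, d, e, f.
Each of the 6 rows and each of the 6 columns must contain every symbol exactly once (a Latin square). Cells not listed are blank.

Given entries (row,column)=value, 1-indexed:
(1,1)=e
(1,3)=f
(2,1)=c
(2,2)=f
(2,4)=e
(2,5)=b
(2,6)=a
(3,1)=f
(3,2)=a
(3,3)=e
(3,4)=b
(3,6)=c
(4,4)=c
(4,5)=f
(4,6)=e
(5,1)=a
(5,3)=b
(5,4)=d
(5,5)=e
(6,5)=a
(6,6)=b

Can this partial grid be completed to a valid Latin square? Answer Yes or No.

Yes

No row or column among the givens repeats a symbol, and propagating forced cells runs into no contradiction.
One valid completion exists (for instance, e b f a c d / c f d e b a / f a e b d c / b d a c f e / a c b d e f / d e c f a b).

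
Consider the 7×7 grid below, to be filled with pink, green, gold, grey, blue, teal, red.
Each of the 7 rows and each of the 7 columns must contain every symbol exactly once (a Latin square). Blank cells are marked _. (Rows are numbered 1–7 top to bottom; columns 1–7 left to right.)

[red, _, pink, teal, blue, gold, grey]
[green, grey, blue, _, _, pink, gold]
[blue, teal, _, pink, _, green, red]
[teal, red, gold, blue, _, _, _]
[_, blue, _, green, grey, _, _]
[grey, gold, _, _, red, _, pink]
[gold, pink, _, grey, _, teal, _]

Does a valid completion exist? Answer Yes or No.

Row 6, column 4: row 6 together with column 4 already contain {pink, green, gold, grey, blue, teal, red} — every symbol — so nothing can go there. The grid has no valid completion.

No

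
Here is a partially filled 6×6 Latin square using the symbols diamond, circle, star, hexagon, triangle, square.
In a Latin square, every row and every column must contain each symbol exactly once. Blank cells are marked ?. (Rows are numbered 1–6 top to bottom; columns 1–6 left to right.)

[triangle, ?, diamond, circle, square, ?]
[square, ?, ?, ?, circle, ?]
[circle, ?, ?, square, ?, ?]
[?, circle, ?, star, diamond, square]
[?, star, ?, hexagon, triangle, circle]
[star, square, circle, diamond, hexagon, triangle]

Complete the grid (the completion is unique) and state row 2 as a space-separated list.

Row 2, column 4: row 2 has {circle, square} and column 4 has {diamond, circle, star, hexagon, square}, leaving only triangle.
Row 1, column 2: row 1 has {diamond, circle, triangle, square} and column 2 has {circle, star, square}, leaving only hexagon.
Row 2, column 2: row 2 has {circle, triangle, square} and column 2 has {circle, star, hexagon, square}, leaving only diamond.
Row 1, column 6: row 1 has {diamond, circle, hexagon, triangle, square} and column 6 has {circle, triangle, square}, leaving only star.
Row 2, column 6: row 2 has {diamond, circle, triangle, square} and column 6 has {circle, star, triangle, square}, leaving only hexagon.
Row 2, column 3: row 2 has {diamond, circle, hexagon, triangle, square} and column 3 has {diamond, circle}, leaving only star.
So row 2 reads: square diamond star triangle circle hexagon.

square diamond star triangle circle hexagon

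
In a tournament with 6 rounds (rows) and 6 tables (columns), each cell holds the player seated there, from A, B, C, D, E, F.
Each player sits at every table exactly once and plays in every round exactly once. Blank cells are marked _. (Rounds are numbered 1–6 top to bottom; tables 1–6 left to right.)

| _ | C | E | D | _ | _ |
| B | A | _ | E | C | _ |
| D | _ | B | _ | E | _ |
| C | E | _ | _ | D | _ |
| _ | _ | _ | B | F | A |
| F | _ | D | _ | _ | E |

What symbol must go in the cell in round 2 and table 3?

Round 2 already has {A, B, C, E} and table 3 already has {B, D, E}, so round 2, table 3 must be F.

F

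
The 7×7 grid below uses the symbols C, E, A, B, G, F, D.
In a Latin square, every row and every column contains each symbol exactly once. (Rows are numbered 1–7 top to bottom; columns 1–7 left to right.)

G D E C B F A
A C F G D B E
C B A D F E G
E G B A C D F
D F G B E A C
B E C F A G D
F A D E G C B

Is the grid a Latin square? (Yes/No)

Yes

Each row is a permutation of the 7 symbols, and so is each column.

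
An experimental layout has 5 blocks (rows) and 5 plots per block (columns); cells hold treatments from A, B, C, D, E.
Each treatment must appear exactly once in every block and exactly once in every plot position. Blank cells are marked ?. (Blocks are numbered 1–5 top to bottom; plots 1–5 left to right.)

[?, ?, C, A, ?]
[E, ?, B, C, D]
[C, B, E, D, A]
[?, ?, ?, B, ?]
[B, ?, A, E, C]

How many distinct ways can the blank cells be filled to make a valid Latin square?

Block 1, plot 1: eliminating its block and plot leaves {D}.
Block 1, plot 2: eliminating its block and plot leaves {D, E}.
Block 1, plot 5: eliminating its block and plot leaves {B, E}.
Block 2, plot 2: eliminating its block and plot leaves {A}.
Block 4, plot 1: eliminating its block and plot leaves {A, D}.
Block 4, plot 2: eliminating its block and plot leaves {A, C, D, E}.
Block 4, plot 3: eliminating its block and plot leaves {D}.
Block 4, plot 5: eliminating its block and plot leaves {E}.
Block 5, plot 2: eliminating its block and plot leaves {D}.
Only one assignment across all blanks avoids any block or plot repeat, giving 1 completion.

1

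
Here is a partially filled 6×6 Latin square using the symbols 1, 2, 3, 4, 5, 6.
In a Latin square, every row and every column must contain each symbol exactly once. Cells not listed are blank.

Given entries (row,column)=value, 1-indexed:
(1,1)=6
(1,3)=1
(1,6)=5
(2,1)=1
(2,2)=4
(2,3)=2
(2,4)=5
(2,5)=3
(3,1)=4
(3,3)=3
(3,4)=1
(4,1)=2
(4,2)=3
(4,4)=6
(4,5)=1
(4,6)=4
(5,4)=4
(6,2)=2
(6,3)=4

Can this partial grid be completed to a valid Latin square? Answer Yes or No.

Row 1, column 2: row 1 together with column 2 already contain {1, 2, 3, 4, 5, 6} — every symbol — so nothing can go there. The grid has no valid completion.

No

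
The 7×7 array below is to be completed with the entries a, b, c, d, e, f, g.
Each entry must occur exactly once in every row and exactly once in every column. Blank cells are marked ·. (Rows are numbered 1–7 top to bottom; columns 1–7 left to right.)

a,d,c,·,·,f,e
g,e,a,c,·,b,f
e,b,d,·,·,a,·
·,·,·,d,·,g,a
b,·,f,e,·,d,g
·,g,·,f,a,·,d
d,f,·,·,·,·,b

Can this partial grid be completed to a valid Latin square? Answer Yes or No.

Yes

No row or column among the givens repeats a symbol, and propagating forced cells runs into no contradiction.
One valid completion exists (for instance, a d c b g f e / g e a c d b f / e b d g f a c / f c e d b g a / b a f e c d g / c g b f a e d / d f g a e c b).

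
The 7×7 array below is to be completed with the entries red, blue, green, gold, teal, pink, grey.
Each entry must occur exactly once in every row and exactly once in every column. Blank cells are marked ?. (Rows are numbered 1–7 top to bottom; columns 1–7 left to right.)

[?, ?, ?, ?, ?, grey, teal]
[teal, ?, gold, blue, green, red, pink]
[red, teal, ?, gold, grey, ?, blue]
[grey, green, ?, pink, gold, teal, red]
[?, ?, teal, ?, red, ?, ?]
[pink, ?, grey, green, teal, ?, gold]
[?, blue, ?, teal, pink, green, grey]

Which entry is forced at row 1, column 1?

Row 1, column 4: row 1 has {teal, grey} and column 4 has {blue, green, gold, teal, pink}, leaving only red.
Row 1, column 5: row 1 has {red, teal, grey} and column 5 has {red, green, gold, teal, pink, grey}, leaving only blue.
Row 2, column 2: row 2 has {red, blue, green, gold, teal, pink} and column 2 has {blue, green, teal}, leaving only grey.
Row 3, column 6: row 3 has {red, blue, gold, teal, grey} and column 6 has {red, green, teal, grey}, leaving only pink.
Row 3, column 3: row 3 has {red, blue, gold, teal, pink, grey} and column 3 has {gold, teal, grey}, leaving only green.
Row 1, column 3: row 1 has {red, blue, teal, grey} and column 3 has {green, gold, teal, grey}, leaving only pink.
Row 1, column 2: row 1 has {red, blue, teal, pink, grey} and column 2 has {blue, green, teal, grey}, leaving only gold.
Row 1 already has {red, blue, gold, teal, pink, grey} and column 1 already has {red, teal, pink, grey}, so row 1, column 1 must be green.

green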